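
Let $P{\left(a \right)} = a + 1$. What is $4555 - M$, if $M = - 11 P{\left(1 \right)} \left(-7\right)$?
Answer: $4401$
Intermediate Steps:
$P{\left(a \right)} = 1 + a$
$M = 154$ ($M = - 11 \left(1 + 1\right) \left(-7\right) = \left(-11\right) 2 \left(-7\right) = \left(-22\right) \left(-7\right) = 154$)
$4555 - M = 4555 - 154 = 4401$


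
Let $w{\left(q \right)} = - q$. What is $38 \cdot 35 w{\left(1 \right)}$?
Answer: $-1330$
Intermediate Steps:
$38 \cdot 35 w{\left(1 \right)} = 38 \cdot 35 \left(\left(-1\right) 1\right) = 1330 \left(-1\right) = -1330$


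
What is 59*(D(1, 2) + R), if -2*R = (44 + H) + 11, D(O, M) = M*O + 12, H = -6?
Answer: -1239/2 ≈ -619.50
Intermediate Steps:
D(O, M) = 12 + M*O
R = -49/2 (R = -((44 - 6) + 11)/2 = -(38 + 11)/2 = -½*49 = -49/2 ≈ -24.500)
59*(D(1, 2) + R) = 59*((12 + 2*1) - 49/2) = 59*((12 + 2) - 49/2) = 59*(14 - 49/2) = 59*(-21/2) = -1239/2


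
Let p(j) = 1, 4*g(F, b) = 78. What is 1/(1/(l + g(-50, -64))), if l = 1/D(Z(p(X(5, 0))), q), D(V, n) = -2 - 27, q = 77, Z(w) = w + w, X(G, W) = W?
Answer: 1129/58 ≈ 19.466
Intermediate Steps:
g(F, b) = 39/2 (g(F, b) = (1/4)*78 = 39/2)
Z(w) = 2*w
D(V, n) = -29
l = -1/29 (l = 1/(-29) = -1/29 ≈ -0.034483)
1/(1/(l + g(-50, -64))) = 1/(1/(-1/29 + 39/2)) = 1/(1/(1129/58)) = 1/(58/1129) = 1129/58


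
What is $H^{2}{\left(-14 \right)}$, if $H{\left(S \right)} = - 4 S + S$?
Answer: $1764$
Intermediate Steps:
$H{\left(S \right)} = - 3 S$
$H^{2}{\left(-14 \right)} = \left(\left(-3\right) \left(-14\right)\right)^{2} = 42^{2} = 1764$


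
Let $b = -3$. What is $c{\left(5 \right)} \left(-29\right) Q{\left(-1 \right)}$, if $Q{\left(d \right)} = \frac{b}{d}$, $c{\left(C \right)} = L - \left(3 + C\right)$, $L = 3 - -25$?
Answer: $-1740$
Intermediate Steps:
$L = 28$ ($L = 3 + 25 = 28$)
$c{\left(C \right)} = 25 - C$ ($c{\left(C \right)} = 28 - \left(3 + C\right) = 25 - C$)
$Q{\left(d \right)} = - \frac{3}{d}$
$c{\left(5 \right)} \left(-29\right) Q{\left(-1 \right)} = \left(25 - 5\right) \left(-29\right) \left(- \frac{3}{-1}\right) = \left(25 - 5\right) \left(-29\right) \left(\left(-3\right) \left(-1\right)\right) = 20 \left(-29\right) 3 = \left(-580\right) 3 = -1740$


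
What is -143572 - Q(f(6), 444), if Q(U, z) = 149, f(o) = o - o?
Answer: -143721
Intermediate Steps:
f(o) = 0
-143572 - Q(f(6), 444) = -143572 - 1*149 = -143572 - 149 = -143721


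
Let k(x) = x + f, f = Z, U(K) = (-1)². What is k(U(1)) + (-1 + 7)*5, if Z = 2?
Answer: 33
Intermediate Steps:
U(K) = 1
f = 2
k(x) = 2 + x (k(x) = x + 2 = 2 + x)
k(U(1)) + (-1 + 7)*5 = (2 + 1) + (-1 + 7)*5 = 3 + 6*5 = 3 + 30 = 33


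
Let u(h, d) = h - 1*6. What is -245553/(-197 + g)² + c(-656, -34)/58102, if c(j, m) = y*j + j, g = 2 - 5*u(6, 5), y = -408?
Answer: -62344691/33474675 ≈ -1.8624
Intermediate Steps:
u(h, d) = -6 + h (u(h, d) = h - 6 = -6 + h)
g = 2 (g = 2 - 5*(-6 + 6) = 2 - 5*0 = 2 + 0 = 2)
c(j, m) = -407*j (c(j, m) = -408*j + j = -407*j)
-245553/(-197 + g)² + c(-656, -34)/58102 = -245553/(-197 + 2)² - 407*(-656)/58102 = -245553/((-195)²) + 266992*(1/58102) = -245553/38025 + 12136/2641 = -245553*1/38025 + 12136/2641 = -81851/12675 + 12136/2641 = -62344691/33474675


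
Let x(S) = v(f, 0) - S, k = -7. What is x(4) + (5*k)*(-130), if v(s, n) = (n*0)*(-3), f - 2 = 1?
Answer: 4546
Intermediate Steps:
f = 3 (f = 2 + 1 = 3)
v(s, n) = 0 (v(s, n) = 0*(-3) = 0)
x(S) = -S (x(S) = 0 - S = -S)
x(4) + (5*k)*(-130) = -1*4 + (5*(-7))*(-130) = -4 - 35*(-130) = -4 + 4550 = 4546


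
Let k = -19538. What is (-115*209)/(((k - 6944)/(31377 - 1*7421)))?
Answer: 287891230/13241 ≈ 21742.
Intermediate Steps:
(-115*209)/(((k - 6944)/(31377 - 1*7421))) = (-115*209)/(((-19538 - 6944)/(31377 - 1*7421))) = -24035/((-26482/(31377 - 7421))) = -24035/((-26482/23956)) = -24035/((-26482*1/23956)) = -24035/(-13241/11978) = -24035*(-11978/13241) = 287891230/13241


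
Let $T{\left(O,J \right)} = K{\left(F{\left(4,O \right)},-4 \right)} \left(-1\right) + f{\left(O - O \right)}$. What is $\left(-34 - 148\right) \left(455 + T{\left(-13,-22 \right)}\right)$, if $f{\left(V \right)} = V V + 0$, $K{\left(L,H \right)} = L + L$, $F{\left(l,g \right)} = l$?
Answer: $-81354$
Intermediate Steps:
$K{\left(L,H \right)} = 2 L$
$f{\left(V \right)} = V^{2}$ ($f{\left(V \right)} = V^{2} + 0 = V^{2}$)
$T{\left(O,J \right)} = -8$ ($T{\left(O,J \right)} = 2 \cdot 4 \left(-1\right) + \left(O - O\right)^{2} = 8 \left(-1\right) + 0^{2} = -8 + 0 = -8$)
$\left(-34 - 148\right) \left(455 + T{\left(-13,-22 \right)}\right) = \left(-34 - 148\right) \left(455 - 8\right) = \left(-34 - 148\right) 447 = \left(-182\right) 447 = -81354$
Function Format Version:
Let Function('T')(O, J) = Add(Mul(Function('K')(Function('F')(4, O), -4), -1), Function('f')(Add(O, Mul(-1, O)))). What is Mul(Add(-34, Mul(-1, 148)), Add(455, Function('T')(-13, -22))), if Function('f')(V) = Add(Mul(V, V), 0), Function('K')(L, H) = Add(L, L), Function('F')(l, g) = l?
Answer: -81354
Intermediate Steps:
Function('K')(L, H) = Mul(2, L)
Function('f')(V) = Pow(V, 2) (Function('f')(V) = Add(Pow(V, 2), 0) = Pow(V, 2))
Function('T')(O, J) = -8 (Function('T')(O, J) = Add(Mul(Mul(2, 4), -1), Pow(Add(O, Mul(-1, O)), 2)) = Add(Mul(8, -1), Pow(0, 2)) = Add(-8, 0) = -8)
Mul(Add(-34, Mul(-1, 148)), Add(455, Function('T')(-13, -22))) = Mul(Add(-34, Mul(-1, 148)), Add(455, -8)) = Mul(Add(-34, -148), 447) = Mul(-182, 447) = -81354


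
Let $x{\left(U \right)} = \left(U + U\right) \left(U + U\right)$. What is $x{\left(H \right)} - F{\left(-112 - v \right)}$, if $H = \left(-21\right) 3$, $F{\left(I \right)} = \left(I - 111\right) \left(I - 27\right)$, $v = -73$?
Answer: $5976$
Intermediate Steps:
$F{\left(I \right)} = \left(-111 + I\right) \left(-27 + I\right)$
$H = -63$
$x{\left(U \right)} = 4 U^{2}$ ($x{\left(U \right)} = 2 U 2 U = 4 U^{2}$)
$x{\left(H \right)} - F{\left(-112 - v \right)} = 4 \left(-63\right)^{2} - \left(2997 + \left(-112 - -73\right)^{2} - 138 \left(-112 - -73\right)\right) = 4 \cdot 3969 - \left(2997 + \left(-112 + 73\right)^{2} - 138 \left(-112 + 73\right)\right) = 15876 - \left(2997 + \left(-39\right)^{2} - -5382\right) = 15876 - \left(2997 + 1521 + 5382\right) = 15876 - 9900 = 5976$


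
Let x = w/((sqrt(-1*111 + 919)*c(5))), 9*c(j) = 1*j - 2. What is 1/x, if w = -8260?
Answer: -sqrt(202)/12390 ≈ -0.0011471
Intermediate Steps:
c(j) = -2/9 + j/9 (c(j) = (1*j - 2)/9 = (j - 2)/9 = (-2 + j)/9 = -2/9 + j/9)
x = -6195*sqrt(202)/101 (x = -8260*1/((-2/9 + (1/9)*5)*sqrt(-1*111 + 919)) = -8260*1/(sqrt(-111 + 919)*(-2/9 + 5/9)) = -8260*3*sqrt(202)/404 = -6195*sqrt(202)/101 ≈ -871.76)
1/x = 1/(-6195*sqrt(202)/101) = -sqrt(202)/12390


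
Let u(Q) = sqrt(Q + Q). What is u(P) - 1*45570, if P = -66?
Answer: -45570 + 2*I*sqrt(33) ≈ -45570.0 + 11.489*I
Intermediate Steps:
u(Q) = sqrt(2)*sqrt(Q) (u(Q) = sqrt(2*Q) = sqrt(2)*sqrt(Q))
u(P) - 1*45570 = sqrt(2)*sqrt(-66) - 1*45570 = sqrt(2)*(I*sqrt(66)) - 45570 = 2*I*sqrt(33) - 45570 = -45570 + 2*I*sqrt(33)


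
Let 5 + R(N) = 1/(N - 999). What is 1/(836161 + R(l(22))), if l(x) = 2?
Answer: 997/833647531 ≈ 1.1959e-6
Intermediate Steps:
R(N) = -5 + 1/(-999 + N) (R(N) = -5 + 1/(N - 999) = -5 + 1/(-999 + N))
1/(836161 + R(l(22))) = 1/(836161 + (4996 - 5*2)/(-999 + 2)) = 1/(836161 + (4996 - 10)/(-997)) = 1/(836161 - 1/997*4986) = 1/(836161 - 4986/997) = 1/(833647531/997) = 997/833647531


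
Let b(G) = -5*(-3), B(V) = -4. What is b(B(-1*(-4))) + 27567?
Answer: 27582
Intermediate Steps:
b(G) = 15
b(B(-1*(-4))) + 27567 = 15 + 27567 = 27582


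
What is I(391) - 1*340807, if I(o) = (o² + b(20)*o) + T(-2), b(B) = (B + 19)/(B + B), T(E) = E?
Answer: -7501871/40 ≈ -1.8755e+5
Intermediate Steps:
b(B) = (19 + B)/(2*B) (b(B) = (19 + B)/((2*B)) = (19 + B)*(1/(2*B)) = (19 + B)/(2*B))
I(o) = -2 + o² + 39*o/40 (I(o) = (o² + ((½)*(19 + 20)/20)*o) - 2 = (o² + ((½)*(1/20)*39)*o) - 2 = (o² + 39*o/40) - 2 = -2 + o² + 39*o/40)
I(391) - 1*340807 = (-2 + 391² + (39/40)*391) - 1*340807 = (-2 + 152881 + 15249/40) - 340807 = 6130409/40 - 340807 = -7501871/40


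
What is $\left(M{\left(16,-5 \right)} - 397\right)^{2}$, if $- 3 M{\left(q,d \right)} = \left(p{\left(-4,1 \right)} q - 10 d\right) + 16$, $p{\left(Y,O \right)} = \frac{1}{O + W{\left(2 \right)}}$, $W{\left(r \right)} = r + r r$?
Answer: $\frac{77704225}{441} \approx 1.762 \cdot 10^{5}$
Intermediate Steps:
$W{\left(r \right)} = r + r^{2}$
$p{\left(Y,O \right)} = \frac{1}{6 + O}$ ($p{\left(Y,O \right)} = \frac{1}{O + 2 \left(1 + 2\right)} = \frac{1}{O + 2 \cdot 3} = \frac{1}{O + 6} = \frac{1}{6 + O}$)
$M{\left(q,d \right)} = - \frac{16}{3} - \frac{q}{21} + \frac{10 d}{3}$ ($M{\left(q,d \right)} = - \frac{\left(\frac{q}{6 + 1} - 10 d\right) + 16}{3} = - \frac{\left(\frac{q}{7} - 10 d\right) + 16}{3} = - \frac{\left(- 10 d + \frac{q}{7}\right) + 16}{3} = - \frac{16 - 10 d + \frac{q}{7}}{3} = - \frac{16}{3} - \frac{q}{21} + \frac{10 d}{3}$)
$\left(M{\left(16,-5 \right)} - 397\right)^{2} = \left(\left(- \frac{16}{3} - \frac{16}{21} + \frac{10}{3} \left(-5\right)\right) - 397\right)^{2} = \left(\left(- \frac{16}{3} - \frac{16}{21} - \frac{50}{3}\right) - 397\right)^{2} = \left(- \frac{478}{21} - 397\right)^{2} = \left(- \frac{8815}{21}\right)^{2} = \frac{77704225}{441}$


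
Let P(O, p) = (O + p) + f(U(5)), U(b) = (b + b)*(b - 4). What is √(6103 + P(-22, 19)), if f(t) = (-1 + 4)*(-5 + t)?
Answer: √6115 ≈ 78.198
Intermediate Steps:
U(b) = 2*b*(-4 + b) (U(b) = (2*b)*(-4 + b) = 2*b*(-4 + b))
f(t) = -15 + 3*t (f(t) = 3*(-5 + t) = -15 + 3*t)
P(O, p) = 15 + O + p (P(O, p) = (O + p) + (-15 + 3*(2*5*(-4 + 5))) = (O + p) + (-15 + 3*(2*5*1)) = (O + p) + (-15 + 3*10) = (O + p) + (-15 + 30) = (O + p) + 15 = 15 + O + p)
√(6103 + P(-22, 19)) = √(6103 + (15 - 22 + 19)) = √(6103 + 12) = √6115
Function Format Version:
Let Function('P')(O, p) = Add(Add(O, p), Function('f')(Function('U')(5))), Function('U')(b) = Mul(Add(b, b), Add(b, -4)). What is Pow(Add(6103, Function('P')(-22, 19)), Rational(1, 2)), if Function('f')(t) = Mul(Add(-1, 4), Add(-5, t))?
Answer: Pow(6115, Rational(1, 2)) ≈ 78.198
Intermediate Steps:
Function('U')(b) = Mul(2, b, Add(-4, b)) (Function('U')(b) = Mul(Mul(2, b), Add(-4, b)) = Mul(2, b, Add(-4, b)))
Function('f')(t) = Add(-15, Mul(3, t)) (Function('f')(t) = Mul(3, Add(-5, t)) = Add(-15, Mul(3, t)))
Function('P')(O, p) = Add(15, O, p) (Function('P')(O, p) = Add(Add(O, p), Add(-15, Mul(3, Mul(2, 5, Add(-4, 5))))) = Add(Add(O, p), Add(-15, Mul(3, Mul(2, 5, 1)))) = Add(Add(O, p), Add(-15, Mul(3, 10))) = Add(Add(O, p), Add(-15, 30)) = Add(Add(O, p), 15) = Add(15, O, p))
Pow(Add(6103, Function('P')(-22, 19)), Rational(1, 2)) = Pow(Add(6103, Add(15, -22, 19)), Rational(1, 2)) = Pow(Add(6103, 12), Rational(1, 2)) = Pow(6115, Rational(1, 2))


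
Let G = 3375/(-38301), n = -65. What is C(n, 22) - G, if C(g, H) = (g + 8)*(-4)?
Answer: 2912001/12767 ≈ 228.09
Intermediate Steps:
G = -1125/12767 (G = 3375*(-1/38301) = -1125/12767 ≈ -0.088118)
C(g, H) = -32 - 4*g (C(g, H) = (8 + g)*(-4) = -32 - 4*g)
C(n, 22) - G = (-32 - 4*(-65)) - 1*(-1125/12767) = (-32 + 260) + 1125/12767 = 228 + 1125/12767 = 2912001/12767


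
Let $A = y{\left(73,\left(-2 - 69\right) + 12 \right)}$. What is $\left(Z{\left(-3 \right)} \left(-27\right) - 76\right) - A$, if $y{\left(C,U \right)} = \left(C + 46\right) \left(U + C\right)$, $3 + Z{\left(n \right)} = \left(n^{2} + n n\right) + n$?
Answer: $-2066$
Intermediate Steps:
$Z{\left(n \right)} = -3 + n + 2 n^{2}$ ($Z{\left(n \right)} = -3 + \left(\left(n^{2} + n n\right) + n\right) = -3 + \left(\left(n^{2} + n^{2}\right) + n\right) = -3 + \left(2 n^{2} + n\right) = -3 + \left(n + 2 n^{2}\right) = -3 + n + 2 n^{2}$)
$y{\left(C,U \right)} = \left(46 + C\right) \left(C + U\right)$
$A = 1666$ ($A = 73^{2} + 46 \cdot 73 + 46 \left(\left(-2 - 69\right) + 12\right) + 73 \left(\left(-2 - 69\right) + 12\right) = 5329 + 3358 + 46 \left(-71 + 12\right) + 73 \left(-71 + 12\right) = 5329 + 3358 + 46 \left(-59\right) + 73 \left(-59\right) = 5329 + 3358 - 2714 - 4307 = 1666$)
$\left(Z{\left(-3 \right)} \left(-27\right) - 76\right) - A = \left(\left(-3 - 3 + 2 \left(-3\right)^{2}\right) \left(-27\right) - 76\right) - 1666 = \left(\left(-3 - 3 + 2 \cdot 9\right) \left(-27\right) - 76\right) - 1666 = \left(\left(-3 - 3 + 18\right) \left(-27\right) - 76\right) - 1666 = \left(12 \left(-27\right) - 76\right) - 1666 = \left(-324 - 76\right) - 1666 = -400 - 1666 = -2066$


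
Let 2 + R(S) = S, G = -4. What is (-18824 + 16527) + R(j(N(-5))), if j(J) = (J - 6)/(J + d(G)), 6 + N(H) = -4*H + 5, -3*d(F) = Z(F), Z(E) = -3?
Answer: -45967/20 ≈ -2298.4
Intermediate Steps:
d(F) = 1 (d(F) = -⅓*(-3) = 1)
N(H) = -1 - 4*H (N(H) = -6 + (-4*H + 5) = -6 + (5 - 4*H) = -1 - 4*H)
j(J) = (-6 + J)/(1 + J) (j(J) = (J - 6)/(J + 1) = (-6 + J)/(1 + J))
R(S) = -2 + S
(-18824 + 16527) + R(j(N(-5))) = (-18824 + 16527) + (-2 + (-6 + (-1 - 4*(-5)))/(1 + (-1 - 4*(-5)))) = -2297 + (-2 + (-6 + (-1 + 20))/(1 + (-1 + 20))) = -2297 + (-2 + (-6 + 19)/(1 + 19)) = -2297 + (-2 + 13/20) = -2297 - 27/20 = -45967/20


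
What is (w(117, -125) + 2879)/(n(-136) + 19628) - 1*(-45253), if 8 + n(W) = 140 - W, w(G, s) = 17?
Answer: 112544573/2487 ≈ 45253.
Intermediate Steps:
n(W) = 132 - W (n(W) = -8 + (140 - W) = 132 - W)
(w(117, -125) + 2879)/(n(-136) + 19628) - 1*(-45253) = (17 + 2879)/((132 - 1*(-136)) + 19628) - 1*(-45253) = 2896/((132 + 136) + 19628) + 45253 = 2896/(268 + 19628) + 45253 = 2896/19896 + 45253 = 2896*(1/19896) + 45253 = 362/2487 + 45253 = 112544573/2487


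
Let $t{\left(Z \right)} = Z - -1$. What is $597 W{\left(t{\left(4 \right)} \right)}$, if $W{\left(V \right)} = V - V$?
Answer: $0$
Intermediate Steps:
$t{\left(Z \right)} = 1 + Z$ ($t{\left(Z \right)} = Z + 1 = 1 + Z$)
$W{\left(V \right)} = 0$
$597 W{\left(t{\left(4 \right)} \right)} = 597 \cdot 0 = 0$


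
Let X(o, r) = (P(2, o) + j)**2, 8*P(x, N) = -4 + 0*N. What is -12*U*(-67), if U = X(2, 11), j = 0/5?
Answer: 201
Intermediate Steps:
P(x, N) = -1/2 (P(x, N) = (-4 + 0*N)/8 = (-4 + 0)/8 = (1/8)*(-4) = -1/2)
j = 0 (j = 0*(1/5) = 0)
X(o, r) = 1/4 (X(o, r) = (-1/2 + 0)**2 = (-1/2)**2 = 1/4)
U = 1/4 ≈ 0.25000
-12*U*(-67) = -12*1/4*(-67) = -3*(-67) = 201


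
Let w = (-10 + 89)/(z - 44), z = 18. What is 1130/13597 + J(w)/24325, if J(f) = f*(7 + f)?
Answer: 18470742211/223584988900 ≈ 0.082612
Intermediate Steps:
w = -79/26 (w = (-10 + 89)/(18 - 44) = 79/(-26) = 79*(-1/26) = -79/26 ≈ -3.0385)
1130/13597 + J(w)/24325 = 1130/13597 - 79*(7 - 79/26)/26/24325 = 1130*(1/13597) - 79/26*103/26*(1/24325) = 1130/13597 - 8137/676*1/24325 = 1130/13597 - 8137/16443700 = 18470742211/223584988900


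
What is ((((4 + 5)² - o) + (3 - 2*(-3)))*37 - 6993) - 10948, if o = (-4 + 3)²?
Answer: -14648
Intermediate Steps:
o = 1 (o = (-1)² = 1)
((((4 + 5)² - o) + (3 - 2*(-3)))*37 - 6993) - 10948 = ((((4 + 5)² - 1*1) + (3 - 2*(-3)))*37 - 6993) - 10948 = (((9² - 1) + (3 + 6))*37 - 6993) - 10948 = (((81 - 1) + 9)*37 - 6993) - 10948 = ((80 + 9)*37 - 6993) - 10948 = (89*37 - 6993) - 10948 = (3293 - 6993) - 10948 = -3700 - 10948 = -14648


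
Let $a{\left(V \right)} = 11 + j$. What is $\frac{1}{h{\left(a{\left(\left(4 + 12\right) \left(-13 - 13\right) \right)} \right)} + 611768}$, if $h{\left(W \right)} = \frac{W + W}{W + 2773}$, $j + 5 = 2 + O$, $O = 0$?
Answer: $\frac{2781}{1701326824} \approx 1.6346 \cdot 10^{-6}$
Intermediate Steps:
$j = -3$ ($j = -5 + \left(2 + 0\right) = -5 + 2 = -3$)
$a{\left(V \right)} = 8$ ($a{\left(V \right)} = 11 - 3 = 8$)
$h{\left(W \right)} = \frac{2 W}{2773 + W}$
$\frac{1}{h{\left(a{\left(\left(4 + 12\right) \left(-13 - 13\right) \right)} \right)} + 611768} = \frac{1}{2 \cdot 8 \frac{1}{2773 + 8} + 611768} = \frac{1}{2 \cdot 8 \cdot \frac{1}{2781} + 611768} = \frac{1}{\frac{16}{2781} + 611768} = \frac{1}{\frac{1701326824}{2781}} = \frac{2781}{1701326824}$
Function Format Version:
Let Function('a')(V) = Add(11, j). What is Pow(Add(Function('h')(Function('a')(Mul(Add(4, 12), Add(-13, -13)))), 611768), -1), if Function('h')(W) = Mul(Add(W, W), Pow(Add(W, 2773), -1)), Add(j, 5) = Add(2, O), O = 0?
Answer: Rational(2781, 1701326824) ≈ 1.6346e-6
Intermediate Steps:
j = -3 (j = Add(-5, Add(2, 0)) = Add(-5, 2) = -3)
Function('a')(V) = 8 (Function('a')(V) = Add(11, -3) = 8)
Function('h')(W) = Mul(2, W, Pow(Add(2773, W), -1)) (Function('h')(W) = Mul(Mul(2, W), Pow(Add(2773, W), -1)) = Mul(2, W, Pow(Add(2773, W), -1)))
Pow(Add(Function('h')(Function('a')(Mul(Add(4, 12), Add(-13, -13)))), 611768), -1) = Pow(Add(Mul(2, 8, Pow(Add(2773, 8), -1)), 611768), -1) = Pow(Add(Mul(2, 8, Pow(2781, -1)), 611768), -1) = Pow(Add(Mul(2, 8, Rational(1, 2781)), 611768), -1) = Pow(Add(Rational(16, 2781), 611768), -1) = Pow(Rational(1701326824, 2781), -1) = Rational(2781, 1701326824)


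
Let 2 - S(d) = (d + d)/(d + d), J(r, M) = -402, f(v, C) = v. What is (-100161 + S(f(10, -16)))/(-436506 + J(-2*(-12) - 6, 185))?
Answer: 25040/109227 ≈ 0.22925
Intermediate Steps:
S(d) = 1 (S(d) = 2 - (d + d)/(d + d) = 2 - 2*d/(2*d) = 2 - 2*d*1/(2*d) = 2 - 1*1 = 2 - 1 = 1)
(-100161 + S(f(10, -16)))/(-436506 + J(-2*(-12) - 6, 185)) = (-100161 + 1)/(-436506 - 402) = -100160/(-436908) = -100160*(-1/436908) = 25040/109227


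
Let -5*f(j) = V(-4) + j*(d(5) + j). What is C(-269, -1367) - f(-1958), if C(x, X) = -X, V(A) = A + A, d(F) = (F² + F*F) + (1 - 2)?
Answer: 3744649/5 ≈ 7.4893e+5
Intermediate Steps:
d(F) = -1 + 2*F² (d(F) = (F² + F²) - 1 = 2*F² - 1 = -1 + 2*F²)
V(A) = 2*A
f(j) = 8/5 - j*(49 + j)/5 (f(j) = -(2*(-4) + j*((-1 + 2*5²) + j))/5 = -(-8 + j*((-1 + 2*25) + j))/5 = -(-8 + j*((-1 + 50) + j))/5 = -(-8 + j*(49 + j))/5 = 8/5 - j*(49 + j)/5)
C(-269, -1367) - f(-1958) = -1*(-1367) - (8/5 - 49/5*(-1958) - ⅕*(-1958)²) = 1367 - (8/5 + 95942/5 - ⅕*3833764) = 1367 - (8/5 + 95942/5 - 3833764/5) = 1367 - 1*(-3737814/5) = 1367 + 3737814/5 = 3744649/5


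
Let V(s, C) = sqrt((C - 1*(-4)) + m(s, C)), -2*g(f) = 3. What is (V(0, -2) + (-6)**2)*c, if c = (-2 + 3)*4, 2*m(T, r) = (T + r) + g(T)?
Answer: 146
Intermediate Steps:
g(f) = -3/2 (g(f) = -1/2*3 = -3/2)
m(T, r) = -3/4 + T/2 + r/2 (m(T, r) = ((T + r) - 3/2)/2 = (-3/2 + T + r)/2 = -3/4 + T/2 + r/2)
V(s, C) = sqrt(13/4 + s/2 + 3*C/2) (V(s, C) = sqrt((C - 1*(-4)) + (-3/4 + s/2 + C/2)) = sqrt((C + 4) + (-3/4 + C/2 + s/2)) = sqrt((4 + C) + (-3/4 + C/2 + s/2)) = sqrt(13/4 + s/2 + 3*C/2))
c = 4 (c = 1*4 = 4)
(V(0, -2) + (-6)**2)*c = (sqrt(13 + 2*0 + 6*(-2))/2 + (-6)**2)*4 = (sqrt(13 + 0 - 12)/2 + 36)*4 = (sqrt(1)/2 + 36)*4 = ((1/2)*1 + 36)*4 = (1/2 + 36)*4 = (73/2)*4 = 146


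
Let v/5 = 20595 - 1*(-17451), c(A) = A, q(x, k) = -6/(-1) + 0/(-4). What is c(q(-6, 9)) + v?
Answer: 190236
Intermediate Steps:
q(x, k) = 6 (q(x, k) = -6*(-1) + 0*(-¼) = 6 + 0 = 6)
v = 190230 (v = 5*(20595 - 1*(-17451)) = 5*(20595 + 17451) = 5*38046 = 190230)
c(q(-6, 9)) + v = 6 + 190230 = 190236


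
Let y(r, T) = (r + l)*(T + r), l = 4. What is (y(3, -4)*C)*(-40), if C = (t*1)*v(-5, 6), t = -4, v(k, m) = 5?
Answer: -5600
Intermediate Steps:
y(r, T) = (4 + r)*(T + r) (y(r, T) = (r + 4)*(T + r) = (4 + r)*(T + r))
C = -20 (C = -4*1*5 = -4*5 = -20)
(y(3, -4)*C)*(-40) = ((3² + 4*(-4) + 4*3 - 4*3)*(-20))*(-40) = ((9 - 16 + 12 - 12)*(-20))*(-40) = -7*(-20)*(-40) = 140*(-40) = -5600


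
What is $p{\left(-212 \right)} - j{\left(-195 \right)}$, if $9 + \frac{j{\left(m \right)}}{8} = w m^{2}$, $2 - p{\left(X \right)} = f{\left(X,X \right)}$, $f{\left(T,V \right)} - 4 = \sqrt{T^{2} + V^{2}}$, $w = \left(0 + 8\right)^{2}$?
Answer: $-19468730 - 212 \sqrt{2} \approx -1.9469 \cdot 10^{7}$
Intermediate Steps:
$w = 64$ ($w = 8^{2} = 64$)
$f{\left(T,V \right)} = 4 + \sqrt{T^{2} + V^{2}}$
$p{\left(X \right)} = -2 - \sqrt{2} \sqrt{X^{2}}$ ($p{\left(X \right)} = 2 - \left(4 + \sqrt{X^{2} + X^{2}}\right) = 2 - \left(4 + \sqrt{2 X^{2}}\right) = 2 - \left(4 + \sqrt{2} \sqrt{X^{2}}\right) = -2 - \sqrt{2} \sqrt{X^{2}}$)
$j{\left(m \right)} = -72 + 512 m^{2}$ ($j{\left(m \right)} = -72 + 8 \cdot 64 m^{2} = -72 + 512 m^{2}$)
$p{\left(-212 \right)} - j{\left(-195 \right)} = \left(-2 - \sqrt{2} \sqrt{\left(-212\right)^{2}}\right) - \left(-72 + 512 \left(-195\right)^{2}\right) = \left(-2 - \sqrt{2} \sqrt{44944}\right) - \left(-72 + 512 \cdot 38025\right) = \left(-2 - \sqrt{2} \cdot 212\right) - \left(-72 + 19468800\right) = \left(-2 - 212 \sqrt{2}\right) - 19468728 = -19468730 - 212 \sqrt{2}$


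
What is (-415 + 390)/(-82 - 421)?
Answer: 25/503 ≈ 0.049702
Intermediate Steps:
(-415 + 390)/(-82 - 421) = -25/(-503) = -25*(-1/503) = 25/503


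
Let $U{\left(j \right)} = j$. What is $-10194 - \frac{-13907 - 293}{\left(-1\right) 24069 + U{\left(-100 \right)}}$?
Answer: $- \frac{246392986}{24169} \approx -10195.0$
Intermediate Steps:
$-10194 - \frac{-13907 - 293}{\left(-1\right) 24069 + U{\left(-100 \right)}} = -10194 - \frac{-13907 - 293}{\left(-1\right) 24069 - 100} = -10194 - - \frac{14200}{-24069 - 100} = -10194 - - \frac{14200}{-24169} = -10194 - \left(-14200\right) \left(- \frac{1}{24169}\right) = -10194 - \frac{14200}{24169} = - \frac{246392986}{24169}$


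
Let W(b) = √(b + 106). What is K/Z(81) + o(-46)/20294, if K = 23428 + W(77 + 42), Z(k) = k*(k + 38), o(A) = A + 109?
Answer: 4003021/1643814 ≈ 2.4352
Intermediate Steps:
o(A) = 109 + A
W(b) = √(106 + b)
Z(k) = k*(38 + k)
K = 23443 (K = 23428 + √(106 + (77 + 42)) = 23428 + √(106 + 119) = 23428 + √225 = 23428 + 15 = 23443)
K/Z(81) + o(-46)/20294 = 23443/((81*(38 + 81))) + (109 - 46)/20294 = 23443/((81*119)) + 63*(1/20294) = 23443/9639 + 63/20294 = 23443*(1/9639) + 63/20294 = 197/81 + 63/20294 = 4003021/1643814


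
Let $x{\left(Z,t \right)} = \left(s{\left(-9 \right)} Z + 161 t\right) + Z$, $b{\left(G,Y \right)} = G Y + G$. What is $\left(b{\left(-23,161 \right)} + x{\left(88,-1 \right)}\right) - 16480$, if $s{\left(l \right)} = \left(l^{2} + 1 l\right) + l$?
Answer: $-14735$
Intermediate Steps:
$s{\left(l \right)} = l^{2} + 2 l$ ($s{\left(l \right)} = \left(l^{2} + l\right) + l = \left(l + l^{2}\right) + l = l^{2} + 2 l$)
$b{\left(G,Y \right)} = G + G Y$
$x{\left(Z,t \right)} = 64 Z + 161 t$ ($x{\left(Z,t \right)} = \left(- 9 \left(2 - 9\right) Z + 161 t\right) + Z = \left(\left(-9\right) \left(-7\right) Z + 161 t\right) + Z = \left(63 Z + 161 t\right) + Z = 64 Z + 161 t$)
$\left(b{\left(-23,161 \right)} + x{\left(88,-1 \right)}\right) - 16480 = \left(- 23 \left(1 + 161\right) + \left(64 \cdot 88 + 161 \left(-1\right)\right)\right) - 16480 = \left(\left(-23\right) 162 + \left(5632 - 161\right)\right) - 16480 = \left(-3726 + 5471\right) - 16480 = 1745 - 16480 = -14735$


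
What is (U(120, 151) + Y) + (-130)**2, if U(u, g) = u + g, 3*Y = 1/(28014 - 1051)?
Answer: 1388945020/80889 ≈ 17171.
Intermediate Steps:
Y = 1/80889 (Y = 1/(3*(28014 - 1051)) = (1/3)/26963 = (1/3)*(1/26963) = 1/80889 ≈ 1.2363e-5)
U(u, g) = g + u
(U(120, 151) + Y) + (-130)**2 = ((151 + 120) + 1/80889) + (-130)**2 = (271 + 1/80889) + 16900 = 21920920/80889 + 16900 = 1388945020/80889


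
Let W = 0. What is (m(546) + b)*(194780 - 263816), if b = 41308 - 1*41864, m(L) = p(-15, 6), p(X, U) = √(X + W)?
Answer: 38384016 - 69036*I*√15 ≈ 3.8384e+7 - 2.6738e+5*I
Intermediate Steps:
p(X, U) = √X (p(X, U) = √(X + 0) = √X)
m(L) = I*√15 (m(L) = √(-15) = I*√15)
b = -556 (b = 41308 - 41864 = -556)
(m(546) + b)*(194780 - 263816) = (I*√15 - 556)*(194780 - 263816) = (-556 + I*√15)*(-69036) = 38384016 - 69036*I*√15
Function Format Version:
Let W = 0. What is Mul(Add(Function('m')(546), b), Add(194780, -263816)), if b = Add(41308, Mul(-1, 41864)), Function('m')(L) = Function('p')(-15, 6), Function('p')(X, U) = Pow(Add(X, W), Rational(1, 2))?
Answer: Add(38384016, Mul(-69036, I, Pow(15, Rational(1, 2)))) ≈ Add(3.8384e+7, Mul(-2.6738e+5, I))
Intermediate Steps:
Function('p')(X, U) = Pow(X, Rational(1, 2)) (Function('p')(X, U) = Pow(Add(X, 0), Rational(1, 2)) = Pow(X, Rational(1, 2)))
Function('m')(L) = Mul(I, Pow(15, Rational(1, 2))) (Function('m')(L) = Pow(-15, Rational(1, 2)) = Mul(I, Pow(15, Rational(1, 2))))
b = -556 (b = Add(41308, -41864) = -556)
Mul(Add(Function('m')(546), b), Add(194780, -263816)) = Mul(Add(Mul(I, Pow(15, Rational(1, 2))), -556), Add(194780, -263816)) = Mul(Add(-556, Mul(I, Pow(15, Rational(1, 2)))), -69036) = Add(38384016, Mul(-69036, I, Pow(15, Rational(1, 2))))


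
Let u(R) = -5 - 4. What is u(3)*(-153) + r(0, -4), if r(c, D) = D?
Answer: 1373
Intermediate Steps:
u(R) = -9
u(3)*(-153) + r(0, -4) = -9*(-153) - 4 = 1377 - 4 = 1373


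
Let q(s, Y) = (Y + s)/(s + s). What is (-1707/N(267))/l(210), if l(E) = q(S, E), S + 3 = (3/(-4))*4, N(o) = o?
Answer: 569/1513 ≈ 0.37607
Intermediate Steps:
S = -6 (S = -3 + (3/(-4))*4 = -3 - ¼*3*4 = -3 - ¾*4 = -3 - 3 = -6)
q(s, Y) = (Y + s)/(2*s) (q(s, Y) = (Y + s)/((2*s)) = (Y + s)*(1/(2*s)) = (Y + s)/(2*s))
l(E) = ½ - E/12 (l(E) = (½)*(E - 6)/(-6) = (½)*(-⅙)*(-6 + E) = ½ - E/12)
(-1707/N(267))/l(210) = (-1707/267)/(½ - 1/12*210) = (-1707*1/267)/(½ - 35/2) = -569/89/(-17) = -569/89*(-1/17) = 569/1513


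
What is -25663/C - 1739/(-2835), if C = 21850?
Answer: -6951491/12388950 ≈ -0.56110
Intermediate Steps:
-25663/C - 1739/(-2835) = -25663/21850 - 1739/(-2835) = -25663*1/21850 - 1739*(-1/2835) = -25663/21850 + 1739/2835 = -6951491/12388950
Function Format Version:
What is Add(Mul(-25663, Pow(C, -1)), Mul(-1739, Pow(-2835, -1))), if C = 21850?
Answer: Rational(-6951491, 12388950) ≈ -0.56110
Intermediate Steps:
Add(Mul(-25663, Pow(C, -1)), Mul(-1739, Pow(-2835, -1))) = Add(Mul(-25663, Pow(21850, -1)), Mul(-1739, Pow(-2835, -1))) = Add(Mul(-25663, Rational(1, 21850)), Mul(-1739, Rational(-1, 2835))) = Add(Rational(-25663, 21850), Rational(1739, 2835)) = Rational(-6951491, 12388950)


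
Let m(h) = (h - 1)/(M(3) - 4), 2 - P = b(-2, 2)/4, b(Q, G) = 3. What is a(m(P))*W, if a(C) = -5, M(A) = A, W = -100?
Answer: 500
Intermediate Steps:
P = 5/4 (P = 2 - 3/4 = 5/4 ≈ 1.2500)
m(h) = 1 - h (m(h) = (h - 1)/(3 - 4) = (-1 + h)/(-1) = (-1 + h)*(-1) = 1 - h)
a(m(P))*W = -5*(-100) = 500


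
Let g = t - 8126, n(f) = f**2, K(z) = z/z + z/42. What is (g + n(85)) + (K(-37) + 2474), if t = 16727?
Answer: 768605/42 ≈ 18300.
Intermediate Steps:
K(z) = 1 + z/42 (K(z) = 1 + z*(1/42) = 1 + z/42)
g = 8601 (g = 16727 - 8126 = 8601)
(g + n(85)) + (K(-37) + 2474) = (8601 + 85**2) + ((1 + (1/42)*(-37)) + 2474) = (8601 + 7225) + ((1 - 37/42) + 2474) = 15826 + (5/42 + 2474) = 15826 + 103913/42 = 768605/42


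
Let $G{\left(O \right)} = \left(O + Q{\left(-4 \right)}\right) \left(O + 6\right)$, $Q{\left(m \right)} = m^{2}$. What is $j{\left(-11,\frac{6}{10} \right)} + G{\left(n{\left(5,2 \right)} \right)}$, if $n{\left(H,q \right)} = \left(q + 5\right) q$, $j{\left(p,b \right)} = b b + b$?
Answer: $\frac{15024}{25} \approx 600.96$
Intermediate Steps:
$j{\left(p,b \right)} = b + b^{2}$ ($j{\left(p,b \right)} = b^{2} + b = b + b^{2}$)
$n{\left(H,q \right)} = q \left(5 + q\right)$ ($n{\left(H,q \right)} = \left(5 + q\right) q = q \left(5 + q\right)$)
$G{\left(O \right)} = \left(6 + O\right) \left(16 + O\right)$ ($G{\left(O \right)} = \left(O + \left(-4\right)^{2}\right) \left(O + 6\right) = \left(O + 16\right) \left(6 + O\right) = \left(16 + O\right) \left(6 + O\right) = \left(6 + O\right) \left(16 + O\right)$)
$j{\left(-11,\frac{6}{10} \right)} + G{\left(n{\left(5,2 \right)} \right)} = \frac{6}{10} \left(1 + \frac{6}{10}\right) + \left(96 + \left(2 \left(5 + 2\right)\right)^{2} + 22 \cdot 2 \left(5 + 2\right)\right) = 6 \cdot \frac{1}{10} \left(1 + 6 \cdot \frac{1}{10}\right) + \left(96 + \left(2 \cdot 7\right)^{2} + 22 \cdot 2 \cdot 7\right) = \frac{3 \left(1 + \frac{3}{5}\right)}{5} + \left(96 + 14^{2} + 22 \cdot 14\right) = \frac{3}{5} \cdot \frac{8}{5} + \left(96 + 196 + 308\right) = \frac{24}{25} + 600 = \frac{15024}{25}$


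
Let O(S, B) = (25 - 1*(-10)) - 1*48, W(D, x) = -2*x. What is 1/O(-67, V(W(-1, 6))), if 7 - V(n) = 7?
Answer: -1/13 ≈ -0.076923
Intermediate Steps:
V(n) = 0 (V(n) = 7 - 1*7 = 7 - 7 = 0)
O(S, B) = -13 (O(S, B) = (25 + 10) - 48 = 35 - 48 = -13)
1/O(-67, V(W(-1, 6))) = 1/(-13) = -1/13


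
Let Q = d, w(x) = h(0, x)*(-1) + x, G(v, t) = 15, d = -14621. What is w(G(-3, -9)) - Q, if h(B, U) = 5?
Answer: 14631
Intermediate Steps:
w(x) = -5 + x (w(x) = 5*(-1) + x = -5 + x)
Q = -14621
w(G(-3, -9)) - Q = (-5 + 15) - 1*(-14621) = 10 + 14621 = 14631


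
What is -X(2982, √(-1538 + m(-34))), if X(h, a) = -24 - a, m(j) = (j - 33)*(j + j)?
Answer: 24 + √3018 ≈ 78.936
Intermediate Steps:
m(j) = 2*j*(-33 + j) (m(j) = (-33 + j)*(2*j) = 2*j*(-33 + j))
-X(2982, √(-1538 + m(-34))) = -(-24 - √(-1538 + 2*(-34)*(-33 - 34))) = -(-24 - √(-1538 + 2*(-34)*(-67))) = -(-24 - √(-1538 + 4556)) = -(-24 - √3018) = 24 + √3018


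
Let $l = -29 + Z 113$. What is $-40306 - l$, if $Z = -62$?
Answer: $-33271$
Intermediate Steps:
$l = -7035$ ($l = -29 - 7006 = -7035$)
$-40306 - l = -40306 - -7035 = -40306 + 7035 = -33271$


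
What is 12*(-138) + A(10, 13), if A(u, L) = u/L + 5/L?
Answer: -21513/13 ≈ -1654.8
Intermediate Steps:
A(u, L) = 5/L + u/L
12*(-138) + A(10, 13) = 12*(-138) + (5 + 10)/13 = -1656 + (1/13)*15 = -1656 + 15/13 = -21513/13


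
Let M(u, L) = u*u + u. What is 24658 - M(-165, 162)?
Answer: -2402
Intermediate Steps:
M(u, L) = u + u² (M(u, L) = u² + u = u + u²)
24658 - M(-165, 162) = 24658 - (-165)*(1 - 165) = 24658 - (-165)*(-164) = 24658 - 1*27060 = 24658 - 27060 = -2402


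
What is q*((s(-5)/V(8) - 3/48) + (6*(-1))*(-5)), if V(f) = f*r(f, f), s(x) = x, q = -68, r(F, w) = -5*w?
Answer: -32589/16 ≈ -2036.8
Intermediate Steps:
V(f) = -5*f² (V(f) = f*(-5*f) = -5*f²)
q*((s(-5)/V(8) - 3/48) + (6*(-1))*(-5)) = -68*((-5/((-5*8²)) - 3/48) + (6*(-1))*(-5)) = -68*((-5/((-5*64)) - 3*1/48) - 6*(-5)) = -68*((-5/(-320) - 1/16) + 30) = -68*((-5*(-1/320) - 1/16) + 30) = -68*((1/64 - 1/16) + 30) = -68*(-3/64 + 30) = -68*1917/64 = -32589/16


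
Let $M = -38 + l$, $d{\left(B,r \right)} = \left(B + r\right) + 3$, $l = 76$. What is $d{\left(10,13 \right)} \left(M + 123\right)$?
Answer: $4186$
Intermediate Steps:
$d{\left(B,r \right)} = 3 + B + r$
$M = 38$ ($M = -38 + 76 = 38$)
$d{\left(10,13 \right)} \left(M + 123\right) = \left(3 + 10 + 13\right) \left(38 + 123\right) = 26 \cdot 161 = 4186$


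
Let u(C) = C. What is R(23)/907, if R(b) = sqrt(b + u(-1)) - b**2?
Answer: -529/907 + sqrt(22)/907 ≈ -0.57807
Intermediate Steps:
R(b) = sqrt(-1 + b) - b**2 (R(b) = sqrt(b - 1) - b**2 = sqrt(-1 + b) - b**2)
R(23)/907 = (sqrt(-1 + 23) - 1*23**2)/907 = (sqrt(22) - 1*529)*(1/907) = (sqrt(22) - 529)*(1/907) = (-529 + sqrt(22))*(1/907) = -529/907 + sqrt(22)/907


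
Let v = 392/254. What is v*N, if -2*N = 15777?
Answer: -1546146/127 ≈ -12174.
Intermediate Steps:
N = -15777/2 (N = -½*15777 = -15777/2 ≈ -7888.5)
v = 196/127 (v = 392*(1/254) = 196/127 ≈ 1.5433)
v*N = (196/127)*(-15777/2) = -1546146/127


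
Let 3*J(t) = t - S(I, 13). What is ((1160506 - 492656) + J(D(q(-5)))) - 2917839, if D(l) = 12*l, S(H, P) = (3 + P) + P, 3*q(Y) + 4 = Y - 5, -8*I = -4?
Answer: -6750052/3 ≈ -2.2500e+6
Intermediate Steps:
I = 1/2 (I = -1/8*(-4) = 1/2 ≈ 0.50000)
q(Y) = -3 + Y/3 (q(Y) = -4/3 + (Y - 5)/3 = -4/3 + (-5 + Y)/3 = -4/3 + (-5/3 + Y/3) = -3 + Y/3)
S(H, P) = 3 + 2*P
J(t) = -29/3 + t/3 (J(t) = (t - (3 + 2*13))/3 = (t - (3 + 26))/3 = (t - 1*29)/3 = (t - 29)/3 = (-29 + t)/3 = -29/3 + t/3)
((1160506 - 492656) + J(D(q(-5)))) - 2917839 = ((1160506 - 492656) + (-29/3 + (12*(-3 + (1/3)*(-5)))/3)) - 2917839 = (667850 + (-29/3 + (12*(-3 - 5/3))/3)) - 2917839 = (667850 + (-29/3 + (12*(-14/3))/3)) - 2917839 = (667850 + (-29/3 + (1/3)*(-56))) - 2917839 = (667850 + (-29/3 - 56/3)) - 2917839 = (667850 - 85/3) - 2917839 = 2003465/3 - 2917839 = -6750052/3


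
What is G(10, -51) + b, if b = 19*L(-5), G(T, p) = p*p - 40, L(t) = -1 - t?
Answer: 2637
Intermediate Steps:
G(T, p) = -40 + p² (G(T, p) = p² - 40 = -40 + p²)
b = 76 (b = 19*(-1 - 1*(-5)) = 19*(-1 + 5) = 19*4 = 76)
G(10, -51) + b = (-40 + (-51)²) + 76 = (-40 + 2601) + 76 = 2561 + 76 = 2637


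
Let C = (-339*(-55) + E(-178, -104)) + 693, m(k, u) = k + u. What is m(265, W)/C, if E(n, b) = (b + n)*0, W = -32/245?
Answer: 21631/1579270 ≈ 0.013697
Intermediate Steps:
W = -32/245 (W = -32*1/245 = -32/245 ≈ -0.13061)
E(n, b) = 0
C = 19338 (C = (-339*(-55) + 0) + 693 = (18645 + 0) + 693 = 18645 + 693 = 19338)
m(265, W)/C = (265 - 32/245)/19338 = (64893/245)*(1/19338) = 21631/1579270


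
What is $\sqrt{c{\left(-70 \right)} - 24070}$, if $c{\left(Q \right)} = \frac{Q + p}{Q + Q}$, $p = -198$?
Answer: $\frac{i \sqrt{29483405}}{35} \approx 155.14 i$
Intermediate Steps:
$c{\left(Q \right)} = \frac{-198 + Q}{2 Q}$ ($c{\left(Q \right)} = \frac{Q - 198}{Q + Q} = \frac{-198 + Q}{2 Q}$)
$\sqrt{c{\left(-70 \right)} - 24070} = \sqrt{\frac{-198 - 70}{2 \left(-70\right)} - 24070} = \sqrt{\frac{1}{2} \left(- \frac{1}{70}\right) \left(-268\right) - 24070} = \sqrt{\frac{67}{35} - 24070} = \sqrt{- \frac{842383}{35}} = \frac{i \sqrt{29483405}}{35}$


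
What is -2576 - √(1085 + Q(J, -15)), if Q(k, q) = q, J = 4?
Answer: -2576 - √1070 ≈ -2608.7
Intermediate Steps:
-2576 - √(1085 + Q(J, -15)) = -2576 - √(1085 - 15) = -2576 - √1070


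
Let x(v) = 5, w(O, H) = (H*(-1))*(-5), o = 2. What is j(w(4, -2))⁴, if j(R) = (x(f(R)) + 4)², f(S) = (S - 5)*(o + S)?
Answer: 43046721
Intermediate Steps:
w(O, H) = 5*H (w(O, H) = -H*(-5) = 5*H)
f(S) = (-5 + S)*(2 + S) (f(S) = (S - 5)*(2 + S) = (-5 + S)*(2 + S))
j(R) = 81 (j(R) = (5 + 4)² = 9² = 81)
j(w(4, -2))⁴ = 81⁴ = 43046721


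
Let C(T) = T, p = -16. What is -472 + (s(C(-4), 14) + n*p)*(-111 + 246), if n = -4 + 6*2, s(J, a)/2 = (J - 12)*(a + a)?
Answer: -138712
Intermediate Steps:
s(J, a) = 4*a*(-12 + J) (s(J, a) = 2*((J - 12)*(a + a)) = 2*((-12 + J)*(2*a)) = 2*(2*a*(-12 + J)) = 4*a*(-12 + J))
n = 8 (n = -4 + 12 = 8)
-472 + (s(C(-4), 14) + n*p)*(-111 + 246) = -472 + (4*14*(-12 - 4) + 8*(-16))*(-111 + 246) = -472 + (4*14*(-16) - 128)*135 = -472 + (-896 - 128)*135 = -472 - 1024*135 = -472 - 138240 = -138712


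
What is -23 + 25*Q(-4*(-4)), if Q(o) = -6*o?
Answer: -2423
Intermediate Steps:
-23 + 25*Q(-4*(-4)) = -23 + 25*(-(-24)*(-4)) = -23 + 25*(-6*16) = -23 + 25*(-96) = -23 - 2400 = -2423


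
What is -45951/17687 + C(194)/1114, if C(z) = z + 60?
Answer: -23348458/9851659 ≈ -2.3700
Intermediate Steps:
C(z) = 60 + z
-45951/17687 + C(194)/1114 = -45951/17687 + (60 + 194)/1114 = -45951*1/17687 + 254*(1/1114) = -45951/17687 + 127/557 = -23348458/9851659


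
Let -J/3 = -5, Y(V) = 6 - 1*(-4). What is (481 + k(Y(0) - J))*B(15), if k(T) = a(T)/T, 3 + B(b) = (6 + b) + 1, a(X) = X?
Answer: 9158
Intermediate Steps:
Y(V) = 10 (Y(V) = 6 + 4 = 10)
B(b) = 4 + b (B(b) = -3 + ((6 + b) + 1) = -3 + (7 + b) = 4 + b)
J = 15 (J = -3*(-5) = 15)
k(T) = 1 (k(T) = T/T = 1)
(481 + k(Y(0) - J))*B(15) = (481 + 1)*(4 + 15) = 482*19 = 9158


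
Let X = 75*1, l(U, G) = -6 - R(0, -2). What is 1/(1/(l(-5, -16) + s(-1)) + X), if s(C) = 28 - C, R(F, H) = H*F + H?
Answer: 25/1876 ≈ 0.013326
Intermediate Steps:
R(F, H) = H + F*H (R(F, H) = F*H + H = H + F*H)
l(U, G) = -4 (l(U, G) = -6 - (-2)*(1 + 0) = -6 - (-2) = -6 - 1*(-2) = -6 + 2 = -4)
X = 75
1/(1/(l(-5, -16) + s(-1)) + X) = 1/(1/(-4 + (28 - 1*(-1))) + 75) = 1/(1/(-4 + (28 + 1)) + 75) = 1/(1/(-4 + 29) + 75) = 1/(1/25 + 75) = 1/(1876/25) = 25/1876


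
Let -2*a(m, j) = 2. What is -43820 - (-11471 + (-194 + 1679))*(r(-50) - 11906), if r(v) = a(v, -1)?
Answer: -118947122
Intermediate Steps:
a(m, j) = -1 (a(m, j) = -½*2 = -1)
r(v) = -1
-43820 - (-11471 + (-194 + 1679))*(r(-50) - 11906) = -43820 - (-11471 + (-194 + 1679))*(-1 - 11906) = -43820 - (-11471 + 1485)*(-11907) = -43820 - (-9986)*(-11907) = -43820 - 1*118903302 = -43820 - 118903302 = -118947122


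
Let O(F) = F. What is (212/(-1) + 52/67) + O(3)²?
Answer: -13549/67 ≈ -202.22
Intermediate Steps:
(212/(-1) + 52/67) + O(3)² = (212/(-1) + 52/67) + 3² = (212*(-1) + 52*(1/67)) + 9 = (-212 + 52/67) + 9 = -14152/67 + 9 = -13549/67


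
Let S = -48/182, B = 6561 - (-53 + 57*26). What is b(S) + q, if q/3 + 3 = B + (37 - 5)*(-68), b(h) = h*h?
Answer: 73361955/8281 ≈ 8859.1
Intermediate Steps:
B = 5132 (B = 6561 - (-53 + 1482) = 6561 - 1*1429 = 6561 - 1429 = 5132)
S = -24/91 (S = -48*1/182 = -24/91 ≈ -0.26374)
b(h) = h**2
q = 8859 (q = -9 + 3*(5132 + (37 - 5)*(-68)) = -9 + 3*(5132 + 32*(-68)) = -9 + 3*(5132 - 2176) = -9 + 3*2956 = -9 + 8868 = 8859)
b(S) + q = (-24/91)**2 + 8859 = 576/8281 + 8859 = 73361955/8281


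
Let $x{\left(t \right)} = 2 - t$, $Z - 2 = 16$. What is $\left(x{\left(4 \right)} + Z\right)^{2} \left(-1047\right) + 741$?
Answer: $-267291$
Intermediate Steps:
$Z = 18$ ($Z = 2 + 16 = 18$)
$\left(x{\left(4 \right)} + Z\right)^{2} \left(-1047\right) + 741 = \left(\left(2 - 4\right) + 18\right)^{2} \left(-1047\right) + 741 = \left(-2 + 18\right)^{2} \left(-1047\right) + 741 = 16^{2} \left(-1047\right) + 741 = 256 \left(-1047\right) + 741 = -268032 + 741 = -267291$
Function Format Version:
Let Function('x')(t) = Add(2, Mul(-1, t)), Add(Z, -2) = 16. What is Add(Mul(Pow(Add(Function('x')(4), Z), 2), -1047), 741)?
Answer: -267291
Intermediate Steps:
Z = 18 (Z = Add(2, 16) = 18)
Add(Mul(Pow(Add(Function('x')(4), Z), 2), -1047), 741) = Add(Mul(Pow(Add(Add(2, Mul(-1, 4)), 18), 2), -1047), 741) = Add(Mul(Pow(Add(Add(2, -4), 18), 2), -1047), 741) = Add(Mul(Pow(Add(-2, 18), 2), -1047), 741) = Add(Mul(Pow(16, 2), -1047), 741) = Add(Mul(256, -1047), 741) = Add(-268032, 741) = -267291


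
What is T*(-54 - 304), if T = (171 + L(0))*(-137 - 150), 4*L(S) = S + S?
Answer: 17569566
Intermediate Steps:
L(S) = S/2 (L(S) = (S + S)/4 = (2*S)/4 = S/2)
T = -49077 (T = (171 + (1/2)*0)*(-137 - 150) = (171 + 0)*(-287) = 171*(-287) = -49077)
T*(-54 - 304) = -49077*(-54 - 304) = -49077*(-358) = 17569566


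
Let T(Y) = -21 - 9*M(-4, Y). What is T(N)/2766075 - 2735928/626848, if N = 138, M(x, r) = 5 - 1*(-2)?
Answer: -315326445743/72246190900 ≈ -4.3646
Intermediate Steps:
M(x, r) = 7 (M(x, r) = 5 + 2 = 7)
T(Y) = -84 (T(Y) = -21 - 9*7 = -21 - 63 = -84)
T(N)/2766075 - 2735928/626848 = -84/2766075 - 2735928/626848 = -84*1/2766075 - 2735928*1/626848 = -28/922025 - 341991/78356 = -315326445743/72246190900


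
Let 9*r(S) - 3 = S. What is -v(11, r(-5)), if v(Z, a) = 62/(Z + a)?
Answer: -558/97 ≈ -5.7526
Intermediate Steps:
r(S) = 1/3 + S/9
-v(11, r(-5)) = -62/(11 + (1/3 + (1/9)*(-5))) = -62/(11 + (1/3 - 5/9)) = -62/(11 - 2/9) = -62/97/9 = -62*9/97 = -1*558/97 = -558/97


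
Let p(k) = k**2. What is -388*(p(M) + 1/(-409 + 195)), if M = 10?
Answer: -4151406/107 ≈ -38798.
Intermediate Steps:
-388*(p(M) + 1/(-409 + 195)) = -388*(10**2 + 1/(-409 + 195)) = -388*(100 + 1/(-214)) = -388*(100 - 1/214) = -388*21399/214 = -4151406/107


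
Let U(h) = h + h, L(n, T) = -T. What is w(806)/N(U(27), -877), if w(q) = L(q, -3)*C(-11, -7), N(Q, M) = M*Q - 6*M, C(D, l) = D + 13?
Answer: -1/7016 ≈ -0.00014253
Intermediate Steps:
C(D, l) = 13 + D
U(h) = 2*h
N(Q, M) = -6*M + M*Q
w(q) = 6 (w(q) = (-1*(-3))*(13 - 11) = 3*2 = 6)
w(806)/N(U(27), -877) = 6/((-877*(-6 + 2*27))) = 6/((-877*(-6 + 54))) = 6/((-877*48)) = 6/(-42096) = 6*(-1/42096) = -1/7016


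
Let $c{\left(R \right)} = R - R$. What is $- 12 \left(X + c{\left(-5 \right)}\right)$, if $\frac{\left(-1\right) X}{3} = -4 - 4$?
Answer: $-288$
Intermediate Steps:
$X = 24$ ($X = - 3 \left(-4 - 4\right) = \left(-3\right) \left(-8\right) = 24$)
$c{\left(R \right)} = 0$
$- 12 \left(X + c{\left(-5 \right)}\right) = - 12 \left(24 + 0\right) = \left(-12\right) 24 = -288$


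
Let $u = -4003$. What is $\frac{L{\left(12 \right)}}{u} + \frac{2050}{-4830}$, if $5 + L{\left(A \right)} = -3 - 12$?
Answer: $- \frac{810955}{1933449} \approx -0.41943$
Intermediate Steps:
$L{\left(A \right)} = -20$ ($L{\left(A \right)} = -5 - 15 = -20$)
$\frac{L{\left(12 \right)}}{u} + \frac{2050}{-4830} = - \frac{20}{-4003} + \frac{2050}{-4830} = \left(-20\right) \left(- \frac{1}{4003}\right) + 2050 \left(- \frac{1}{4830}\right) = \frac{20}{4003} - \frac{205}{483} = - \frac{810955}{1933449}$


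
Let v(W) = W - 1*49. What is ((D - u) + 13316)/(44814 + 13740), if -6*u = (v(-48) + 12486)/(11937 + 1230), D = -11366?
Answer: 154066289/4625883108 ≈ 0.033305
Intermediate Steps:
v(W) = -49 + W (v(W) = W - 49 = -49 + W)
u = -12389/79002 (u = -((-49 - 48) + 12486)/(6*(11937 + 1230)) = -(-97 + 12486)/(6*13167) = -12389/(6*13167) = -⅙*12389/13167 = -12389/79002 ≈ -0.15682)
((D - u) + 13316)/(44814 + 13740) = ((-11366 - 1*(-12389/79002)) + 13316)/(44814 + 13740) = ((-11366 + 12389/79002) + 13316)/58554 = (-897924343/79002 + 13316)*(1/58554) = (154066289/79002)*(1/58554) = 154066289/4625883108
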